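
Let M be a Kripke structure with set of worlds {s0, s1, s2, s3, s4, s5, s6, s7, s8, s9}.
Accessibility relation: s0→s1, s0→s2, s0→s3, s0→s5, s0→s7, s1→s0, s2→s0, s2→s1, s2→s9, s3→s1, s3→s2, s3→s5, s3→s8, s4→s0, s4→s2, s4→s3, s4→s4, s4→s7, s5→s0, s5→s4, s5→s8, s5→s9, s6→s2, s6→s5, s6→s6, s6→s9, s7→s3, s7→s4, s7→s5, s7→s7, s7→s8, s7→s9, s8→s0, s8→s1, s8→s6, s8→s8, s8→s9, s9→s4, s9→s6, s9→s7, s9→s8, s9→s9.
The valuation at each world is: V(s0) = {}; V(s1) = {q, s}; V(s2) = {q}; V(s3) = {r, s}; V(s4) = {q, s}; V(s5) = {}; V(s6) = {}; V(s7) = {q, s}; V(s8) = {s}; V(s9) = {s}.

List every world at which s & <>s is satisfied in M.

s3, s4, s7, s8, s9

Let φ = s & <>s. Evaluate φ at each world:
  s0 (successors {s1, s2, s3, s5, s7}): φ is false.
  s1 (successors {s0}): φ is false.
  s2 (successors {s0, s1, s9}): φ is false.
  s3 (successors {s1, s2, s5, s8}): φ is true.
  s4 (successors {s0, s2, s3, s4, s7}): φ is true.
  s5 (successors {s0, s4, s8, s9}): φ is false.
  s6 (successors {s2, s5, s6, s9}): φ is false.
  s7 (successors {s3, s4, s5, s7, s8, s9}): φ is true.
  s8 (successors {s0, s1, s6, s8, s9}): φ is true.
  s9 (successors {s4, s6, s7, s8, s9}): φ is true.
For instance, at s7:
  At s7: s is true, <>s is true, so s & <>s is true.
    At s7: <>s requires s at some successor in {s3, s4, s5, s7, s8, s9}.
      s holds at s3, so <>s is true at s7.
Satisfying worlds: {s3, s4, s7, s8, s9}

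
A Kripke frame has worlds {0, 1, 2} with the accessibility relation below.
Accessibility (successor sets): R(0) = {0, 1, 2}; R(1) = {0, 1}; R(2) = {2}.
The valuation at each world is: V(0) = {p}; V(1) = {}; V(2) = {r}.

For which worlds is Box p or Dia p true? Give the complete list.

Recall that Box ψ holds at a world iff ψ holds at every accessible world, and Dia ψ holds iff ψ holds at some accessible world.
Let φ = Box p or Dia p. Evaluate φ at each world:
  0 (successors {0, 1, 2}): φ is true.
  1 (successors {0, 1}): φ is true.
  2 (successors {2}): φ is false.
For instance, at 0:
  At 0: Box p is false, Dia p is true, so Box p or Dia p is true.
    At 0: Box p requires p at every successor {0, 1, 2}.
      p fails at 1, so Box p is false at 0.
    At 0: Dia p requires p at some successor in {0, 1, 2}.
      p holds at 0, so Dia p is true at 0.
Satisfying worlds: {0, 1}

0, 1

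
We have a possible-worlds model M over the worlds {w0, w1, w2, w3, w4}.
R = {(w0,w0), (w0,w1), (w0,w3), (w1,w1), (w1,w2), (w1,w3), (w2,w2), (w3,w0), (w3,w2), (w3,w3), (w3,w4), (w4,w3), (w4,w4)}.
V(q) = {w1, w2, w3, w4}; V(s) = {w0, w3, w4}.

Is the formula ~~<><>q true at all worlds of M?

Let φ = ~~<><>q. Evaluate φ at each world:
  w0 (successors {w0, w1, w3}): φ is true.
  w1 (successors {w1, w2, w3}): φ is true.
  w2 (successors {w2}): φ is true.
  w3 (successors {w0, w2, w3, w4}): φ is true.
  w4 (successors {w3, w4}): φ is true.
For instance, at w4:
  At w4: ~<><>q is false, so ~~<><>q is true.
    At w4: <><>q is true, so ~<><>q is false.
      At w4: <><>q requires <>q at some successor in {w3, w4}.
        <>q holds at w3, so <><>q is true at w4.

Yes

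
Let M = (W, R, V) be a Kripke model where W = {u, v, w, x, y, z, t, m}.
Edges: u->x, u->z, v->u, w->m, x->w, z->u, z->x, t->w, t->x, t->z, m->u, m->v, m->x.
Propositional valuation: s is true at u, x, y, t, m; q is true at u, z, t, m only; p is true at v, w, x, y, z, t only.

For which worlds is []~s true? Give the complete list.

x, y

Recall that []ψ holds at a world iff ψ holds at every accessible world, and <>ψ holds iff ψ holds at some accessible world.
Let φ = []~s. Evaluate φ at each world:
  u (successors {x, z}): φ is false.
  v (successors {u}): φ is false.
  w (successors {m}): φ is false.
  x (successors {w}): φ is true.
  y (successors ∅): φ is true.
  z (successors {u, x}): φ is false.
  t (successors {w, x, z}): φ is false.
  m (successors {u, v, x}): φ is false.
For instance, at w:
  At w: []~s requires ~s at every successor {m}.
    ~s fails at m, so []~s is false at w.
Satisfying worlds: {x, y}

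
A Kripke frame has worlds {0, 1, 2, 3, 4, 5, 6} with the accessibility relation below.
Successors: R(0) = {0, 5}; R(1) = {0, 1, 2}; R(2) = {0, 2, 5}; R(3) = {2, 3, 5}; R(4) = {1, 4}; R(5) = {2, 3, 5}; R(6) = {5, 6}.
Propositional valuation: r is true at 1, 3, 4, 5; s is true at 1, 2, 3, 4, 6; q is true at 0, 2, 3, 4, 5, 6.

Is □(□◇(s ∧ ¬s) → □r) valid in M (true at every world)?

Yes

Let φ = □(□◇(s ∧ ¬s) → □r). Evaluate φ at each world:
  0 (successors {0, 5}): φ is true.
  1 (successors {0, 1, 2}): φ is true.
  2 (successors {0, 2, 5}): φ is true.
  3 (successors {2, 3, 5}): φ is true.
  4 (successors {1, 4}): φ is true.
  5 (successors {2, 3, 5}): φ is true.
  6 (successors {5, 6}): φ is true.
For instance, at 6:
  At 6: □(□◇(s ∧ ¬s) → □r) requires □◇(s ∧ ¬s) → □r at every successor {5, 6}.
      At 5: □◇(s ∧ ¬s) is false, □r is false, so □◇(s ∧ ¬s) → □r is true.
      At 6: □◇(s ∧ ¬s) is false, □r is false, so □◇(s ∧ ¬s) → □r is true.
  So □(□◇(s ∧ ¬s) → □r) is true at 6.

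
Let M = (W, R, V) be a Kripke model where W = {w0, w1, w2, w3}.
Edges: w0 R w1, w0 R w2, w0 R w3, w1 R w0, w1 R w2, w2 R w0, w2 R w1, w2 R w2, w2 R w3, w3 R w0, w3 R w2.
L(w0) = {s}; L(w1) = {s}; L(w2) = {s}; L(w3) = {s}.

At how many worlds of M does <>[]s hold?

4

Let φ = <>[]s. Evaluate φ at each world:
  w0 (successors {w1, w2, w3}): φ is true.
  w1 (successors {w0, w2}): φ is true.
  w2 (successors {w0, w1, w2, w3}): φ is true.
  w3 (successors {w0, w2}): φ is true.
For instance, at w1:
  At w1: <>[]s requires []s at some successor in {w0, w2}.
    []s holds at w0, so <>[]s is true at w1.
      At w0: []s requires s at every successor {w1, w2, w3}.
        At w1: s is true.
        At w2: s is true.
        At w3: s is true.
      So []s is true at w0.
Satisfying worlds: {w0, w1, w2, w3}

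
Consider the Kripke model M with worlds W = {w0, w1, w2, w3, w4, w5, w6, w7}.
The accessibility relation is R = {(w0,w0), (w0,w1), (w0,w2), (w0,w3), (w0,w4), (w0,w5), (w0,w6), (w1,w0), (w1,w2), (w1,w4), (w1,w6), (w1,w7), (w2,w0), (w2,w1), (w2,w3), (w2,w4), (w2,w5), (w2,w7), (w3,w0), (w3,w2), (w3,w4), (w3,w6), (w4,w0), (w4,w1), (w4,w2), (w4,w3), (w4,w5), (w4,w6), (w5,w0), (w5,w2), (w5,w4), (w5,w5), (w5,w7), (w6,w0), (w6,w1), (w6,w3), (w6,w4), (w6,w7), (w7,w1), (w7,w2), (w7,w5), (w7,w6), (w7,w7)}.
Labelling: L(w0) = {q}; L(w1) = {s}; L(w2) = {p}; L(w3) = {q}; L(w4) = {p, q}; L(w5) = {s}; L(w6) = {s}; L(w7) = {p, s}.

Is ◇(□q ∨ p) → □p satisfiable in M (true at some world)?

Recall that □ψ holds at a world iff ψ holds at every accessible world, and ◇ψ holds iff ψ holds at some accessible world.
Let φ = ◇(□q ∨ p) → □p. Evaluate φ at each world:
  w0 (successors {w0, w1, w2, w3, w4, w5, w6}): φ is false.
  w1 (successors {w0, w2, w4, w6, w7}): φ is false.
  w2 (successors {w0, w1, w3, w4, w5, w7}): φ is false.
  w3 (successors {w0, w2, w4, w6}): φ is false.
  w4 (successors {w0, w1, w2, w3, w5, w6}): φ is false.
  w5 (successors {w0, w2, w4, w5, w7}): φ is false.
  w6 (successors {w0, w1, w3, w4, w7}): φ is false.
  w7 (successors {w1, w2, w5, w6, w7}): φ is false.
For instance, at w0:
  At w0: ◇(□q ∨ p) is true, □p is false, so ◇(□q ∨ p) → □p is false.
    At w0: ◇(□q ∨ p) requires □q ∨ p at some successor in {w0, w1, w2, w3, w4, w5, w6}.
      □q ∨ p holds at w2, so ◇(□q ∨ p) is true at w0.
    At w0: □p requires p at every successor {w0, w1, w2, w3, w4, w5, w6}.
      p fails at w0, so □p is false at w0.

No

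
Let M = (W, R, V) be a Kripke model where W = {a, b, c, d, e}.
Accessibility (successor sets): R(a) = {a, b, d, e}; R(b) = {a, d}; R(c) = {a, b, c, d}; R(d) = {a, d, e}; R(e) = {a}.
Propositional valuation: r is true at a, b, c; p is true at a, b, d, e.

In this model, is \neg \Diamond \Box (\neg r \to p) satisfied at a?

Recall that \Box ψ holds at a world iff ψ holds at every accessible world, and \Diamond ψ holds iff ψ holds at some accessible world.
At a: \Diamond \Box (\neg r \to p) is true, so \neg \Diamond \Box (\neg r \to p) is false.
  At a: \Diamond \Box (\neg r \to p) requires \Box (\neg r \to p) at some successor in {a, b, d, e}.
    \Box (\neg r \to p) holds at a, so \Diamond \Box (\neg r \to p) is true at a.
      At a: \Box (\neg r \to p) requires \neg r \to p at every successor {a, b, d, e}.
        At a: \neg r \to p is true.
        At b: \neg r \to p is true.
        At d: \neg r \to p is true.
        At e: \neg r \to p is true.
      So \Box (\neg r \to p) is true at a.

No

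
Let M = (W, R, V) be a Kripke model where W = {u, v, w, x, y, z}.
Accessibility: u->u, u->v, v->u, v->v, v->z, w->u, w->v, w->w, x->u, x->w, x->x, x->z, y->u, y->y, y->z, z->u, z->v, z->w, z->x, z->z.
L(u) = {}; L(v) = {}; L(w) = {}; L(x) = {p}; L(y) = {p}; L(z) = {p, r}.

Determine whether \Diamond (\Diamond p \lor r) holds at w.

At w: \Diamond (\Diamond p \lor r) requires \Diamond p \lor r at some successor in {u, v, w}.
  \Diamond p \lor r holds at v, so \Diamond (\Diamond p \lor r) is true at w.
    At v: \Diamond p is true, r is false, so \Diamond p \lor r is true.
      At v: \Diamond p requires p at some successor in {u, v, z}.
        p holds at z, so \Diamond p is true at v.

Yes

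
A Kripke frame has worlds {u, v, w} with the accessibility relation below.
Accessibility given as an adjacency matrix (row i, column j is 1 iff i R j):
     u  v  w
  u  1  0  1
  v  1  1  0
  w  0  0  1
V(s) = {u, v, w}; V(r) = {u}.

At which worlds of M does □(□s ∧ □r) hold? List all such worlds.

none

Let φ = □(□s ∧ □r). Evaluate φ at each world:
  u (successors {u, w}): φ is false.
  v (successors {u, v}): φ is false.
  w (successors {w}): φ is false.
For instance, at v:
  At v: □(□s ∧ □r) requires □s ∧ □r at every successor {u, v}.
    □s ∧ □r fails at u, so □(□s ∧ □r) is false at v.
      At u: □s is true, □r is false, so □s ∧ □r is false.
Satisfying worlds: none.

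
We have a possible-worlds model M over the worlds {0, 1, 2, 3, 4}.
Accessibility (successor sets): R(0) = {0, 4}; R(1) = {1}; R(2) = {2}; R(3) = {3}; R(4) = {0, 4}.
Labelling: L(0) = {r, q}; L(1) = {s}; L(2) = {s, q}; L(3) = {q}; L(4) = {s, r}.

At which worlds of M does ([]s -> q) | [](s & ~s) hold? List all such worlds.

0, 2, 3, 4

Let φ = ([]s -> q) | [](s & ~s). Evaluate φ at each world:
  0 (successors {0, 4}): φ is true.
  1 (successors {1}): φ is false.
  2 (successors {2}): φ is true.
  3 (successors {3}): φ is true.
  4 (successors {0, 4}): φ is true.
For instance, at 2:
  At 2: []s -> q is true, [](s & ~s) is false, so ([]s -> q) | [](s & ~s) is true.
    At 2: []s is true, q is true, so []s -> q is true.
      At 2: []s requires s at every successor {2}.
        At 2: s is true.
      So []s is true at 2.
    At 2: [](s & ~s) requires s & ~s at every successor {2}.
      s & ~s fails at 2, so [](s & ~s) is false at 2.
Satisfying worlds: {0, 2, 3, 4}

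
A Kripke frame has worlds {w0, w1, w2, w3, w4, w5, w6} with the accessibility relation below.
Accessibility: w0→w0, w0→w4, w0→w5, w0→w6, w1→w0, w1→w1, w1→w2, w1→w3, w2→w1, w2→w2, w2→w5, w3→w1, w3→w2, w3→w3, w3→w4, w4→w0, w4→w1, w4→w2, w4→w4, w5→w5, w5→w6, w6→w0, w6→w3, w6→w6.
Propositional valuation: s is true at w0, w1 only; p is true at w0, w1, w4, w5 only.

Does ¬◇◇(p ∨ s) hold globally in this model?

Let φ = ¬◇◇(p ∨ s). Evaluate φ at each world:
  w0 (successors {w0, w4, w5, w6}): φ is false.
  w1 (successors {w0, w1, w2, w3}): φ is false.
  w2 (successors {w1, w2, w5}): φ is false.
  w3 (successors {w1, w2, w3, w4}): φ is false.
  w4 (successors {w0, w1, w2, w4}): φ is false.
  w5 (successors {w5, w6}): φ is false.
  w6 (successors {w0, w3, w6}): φ is false.
Detail at w0 (counterexample):
  At w0: ◇◇(p ∨ s) is true, so ¬◇◇(p ∨ s) is false.
    At w0: ◇◇(p ∨ s) requires ◇(p ∨ s) at some successor in {w0, w4, w5, w6}.
      ◇(p ∨ s) holds at w0, so ◇◇(p ∨ s) is true at w0.

No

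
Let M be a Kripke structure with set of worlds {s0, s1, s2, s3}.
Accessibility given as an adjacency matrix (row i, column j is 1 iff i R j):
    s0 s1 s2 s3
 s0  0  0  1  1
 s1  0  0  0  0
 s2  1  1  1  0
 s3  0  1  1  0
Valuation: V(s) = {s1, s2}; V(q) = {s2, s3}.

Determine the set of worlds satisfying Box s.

Recall that Box ψ holds at a world iff ψ holds at every accessible world, and Dia ψ holds iff ψ holds at some accessible world.
Let φ = Box s. Evaluate φ at each world:
  s0 (successors {s2, s3}): φ is false.
  s1 (successors ∅): φ is true.
  s2 (successors {s0, s1, s2}): φ is false.
  s3 (successors {s1, s2}): φ is true.
For instance, at s3:
  At s3: Box s requires s at every successor {s1, s2}.
    At s1: s is true.
    At s2: s is true.
  So Box s is true at s3.
Satisfying worlds: {s1, s3}

s1, s3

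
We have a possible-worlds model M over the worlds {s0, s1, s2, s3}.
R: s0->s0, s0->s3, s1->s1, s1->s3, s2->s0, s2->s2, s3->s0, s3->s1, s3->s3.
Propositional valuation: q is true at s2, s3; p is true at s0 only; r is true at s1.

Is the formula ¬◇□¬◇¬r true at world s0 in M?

Yes

At s0: ◇□¬◇¬r is false, so ¬◇□¬◇¬r is true.
  At s0: ◇□¬◇¬r requires □¬◇¬r at some successor in {s0, s3}.
    At s0: □¬◇¬r is false.
    At s3: □¬◇¬r is false.
  So ◇□¬◇¬r is false at s0.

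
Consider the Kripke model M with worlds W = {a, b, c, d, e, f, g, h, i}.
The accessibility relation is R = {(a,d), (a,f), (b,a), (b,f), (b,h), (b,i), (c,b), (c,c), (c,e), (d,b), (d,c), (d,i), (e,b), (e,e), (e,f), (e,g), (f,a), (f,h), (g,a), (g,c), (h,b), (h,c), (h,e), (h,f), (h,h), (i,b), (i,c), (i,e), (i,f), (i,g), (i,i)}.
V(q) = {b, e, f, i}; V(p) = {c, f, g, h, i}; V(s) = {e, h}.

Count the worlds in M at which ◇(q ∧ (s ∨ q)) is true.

7

Let φ = ◇(q ∧ (s ∨ q)). Evaluate φ at each world:
  a (successors {d, f}): φ is true.
  b (successors {a, f, h, i}): φ is true.
  c (successors {b, c, e}): φ is true.
  d (successors {b, c, i}): φ is true.
  e (successors {b, e, f, g}): φ is true.
  f (successors {a, h}): φ is false.
  g (successors {a, c}): φ is false.
  h (successors {b, c, e, f, h}): φ is true.
  i (successors {b, c, e, f, g, i}): φ is true.
For instance, at g:
  At g: ◇(q ∧ (s ∨ q)) requires q ∧ (s ∨ q) at some successor in {a, c}.
    At a: q ∧ (s ∨ q) is false.
    At c: q ∧ (s ∨ q) is false.
  So ◇(q ∧ (s ∨ q)) is false at g.
Satisfying worlds: {a, b, c, d, e, h, i}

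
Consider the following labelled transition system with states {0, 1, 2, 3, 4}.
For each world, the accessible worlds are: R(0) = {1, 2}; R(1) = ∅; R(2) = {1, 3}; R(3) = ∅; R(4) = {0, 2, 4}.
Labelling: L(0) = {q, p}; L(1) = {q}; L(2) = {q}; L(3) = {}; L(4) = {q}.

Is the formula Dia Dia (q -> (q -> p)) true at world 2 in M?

At 2: Dia Dia (q -> (q -> p)) requires Dia (q -> (q -> p)) at some successor in {1, 3}.
  At 1: Dia (q -> (q -> p)) is false.
  At 3: Dia (q -> (q -> p)) is false.
So Dia Dia (q -> (q -> p)) is false at 2.

No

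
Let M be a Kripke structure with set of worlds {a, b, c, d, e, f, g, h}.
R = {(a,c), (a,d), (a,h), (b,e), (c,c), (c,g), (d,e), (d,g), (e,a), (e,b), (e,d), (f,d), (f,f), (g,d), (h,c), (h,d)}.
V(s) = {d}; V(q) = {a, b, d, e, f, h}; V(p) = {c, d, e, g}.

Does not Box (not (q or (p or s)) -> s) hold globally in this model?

No

Let φ = not Box (not (q or (p or s)) -> s). Evaluate φ at each world:
  a (successors {c, d, h}): φ is false.
  b (successors {e}): φ is false.
  c (successors {c, g}): φ is false.
  d (successors {e, g}): φ is false.
  e (successors {a, b, d}): φ is false.
  f (successors {d, f}): φ is false.
  g (successors {d}): φ is false.
  h (successors {c, d}): φ is false.
Detail at a (counterexample):
  At a: Box (not (q or (p or s)) -> s) is true, so not Box (not (q or (p or s)) -> s) is false.
    At a: Box (not (q or (p or s)) -> s) requires not (q or (p or s)) -> s at every successor {c, d, h}.
      At c: not (q or (p or s)) -> s is true.
      At d: not (q or (p or s)) -> s is true.
      At h: not (q or (p or s)) -> s is true.
    So Box (not (q or (p or s)) -> s) is true at a.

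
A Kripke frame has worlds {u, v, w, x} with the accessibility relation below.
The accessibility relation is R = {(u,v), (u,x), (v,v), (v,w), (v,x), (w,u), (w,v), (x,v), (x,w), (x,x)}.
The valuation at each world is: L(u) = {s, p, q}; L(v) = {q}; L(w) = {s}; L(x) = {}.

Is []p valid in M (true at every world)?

No

Let φ = []p. Evaluate φ at each world:
  u (successors {v, x}): φ is false.
  v (successors {v, w, x}): φ is false.
  w (successors {u, v}): φ is false.
  x (successors {v, w, x}): φ is false.
Detail at u (counterexample):
  At u: []p requires p at every successor {v, x}.
    p fails at v, so []p is false at u.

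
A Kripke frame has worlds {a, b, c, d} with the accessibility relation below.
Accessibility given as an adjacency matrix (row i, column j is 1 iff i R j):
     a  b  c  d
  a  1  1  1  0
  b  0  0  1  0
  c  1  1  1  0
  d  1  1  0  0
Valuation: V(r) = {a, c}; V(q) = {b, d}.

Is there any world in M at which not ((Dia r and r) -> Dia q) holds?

No

Let φ = not ((Dia r and r) -> Dia q). Evaluate φ at each world:
  a (successors {a, b, c}): φ is false.
  b (successors {c}): φ is false.
  c (successors {a, b, c}): φ is false.
  d (successors {a, b}): φ is false.
For instance, at a:
  At a: (Dia r and r) -> Dia q is true, so not ((Dia r and r) -> Dia q) is false.
    At a: Dia r and r is true, Dia q is true, so (Dia r and r) -> Dia q is true.
      At a: Dia r is true, r is true, so Dia r and r is true.
      At a: Dia q requires q at some successor in {a, b, c}.
        q holds at b, so Dia q is true at a.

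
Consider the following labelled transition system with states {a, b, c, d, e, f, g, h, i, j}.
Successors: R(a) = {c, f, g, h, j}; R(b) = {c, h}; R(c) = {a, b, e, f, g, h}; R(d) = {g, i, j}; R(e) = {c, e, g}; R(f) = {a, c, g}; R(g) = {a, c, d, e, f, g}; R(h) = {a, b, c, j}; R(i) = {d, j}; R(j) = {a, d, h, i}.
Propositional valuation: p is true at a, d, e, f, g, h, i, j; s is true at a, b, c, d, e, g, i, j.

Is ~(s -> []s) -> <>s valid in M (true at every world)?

Yes

Let φ = ~(s -> []s) -> <>s. Evaluate φ at each world:
  a (successors {c, f, g, h, j}): φ is true.
  b (successors {c, h}): φ is true.
  c (successors {a, b, e, f, g, h}): φ is true.
  d (successors {g, i, j}): φ is true.
  e (successors {c, e, g}): φ is true.
  f (successors {a, c, g}): φ is true.
  g (successors {a, c, d, e, f, g}): φ is true.
  h (successors {a, b, c, j}): φ is true.
  i (successors {d, j}): φ is true.
  j (successors {a, d, h, i}): φ is true.
For instance, at f:
  At f: ~(s -> []s) is false, <>s is true, so ~(s -> []s) -> <>s is true.
    At f: s -> []s is true, so ~(s -> []s) is false.
      At f: s is false, []s is true, so s -> []s is true.
    At f: <>s requires s at some successor in {a, c, g}.
      s holds at a, so <>s is true at f.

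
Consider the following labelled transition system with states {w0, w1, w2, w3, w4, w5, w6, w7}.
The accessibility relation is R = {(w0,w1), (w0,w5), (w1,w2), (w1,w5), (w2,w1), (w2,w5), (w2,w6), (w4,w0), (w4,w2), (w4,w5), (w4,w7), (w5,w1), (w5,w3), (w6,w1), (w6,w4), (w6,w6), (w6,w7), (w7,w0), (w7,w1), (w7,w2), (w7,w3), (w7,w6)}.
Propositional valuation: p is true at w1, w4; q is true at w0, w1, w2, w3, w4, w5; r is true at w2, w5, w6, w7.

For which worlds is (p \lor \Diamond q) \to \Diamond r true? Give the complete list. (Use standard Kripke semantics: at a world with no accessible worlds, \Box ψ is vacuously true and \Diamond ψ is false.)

Let φ = (p \lor \Diamond q) \to \Diamond r. Evaluate φ at each world:
  w0 (successors {w1, w5}): φ is true.
  w1 (successors {w2, w5}): φ is true.
  w2 (successors {w1, w5, w6}): φ is true.
  w3 (successors ∅): φ is true.
  w4 (successors {w0, w2, w5, w7}): φ is true.
  w5 (successors {w1, w3}): φ is false.
  w6 (successors {w1, w4, w6, w7}): φ is true.
  w7 (successors {w0, w1, w2, w3, w6}): φ is true.
For instance, at w0:
  At w0: p \lor \Diamond q is true, \Diamond r is true, so (p \lor \Diamond q) \to \Diamond r is true.
    At w0: p is false, \Diamond q is true, so p \lor \Diamond q is true.
      At w0: \Diamond q requires q at some successor in {w1, w5}.
        q holds at w1, so \Diamond q is true at w0.
    At w0: \Diamond r requires r at some successor in {w1, w5}.
      r holds at w5, so \Diamond r is true at w0.
Satisfying worlds: {w0, w1, w2, w3, w4, w6, w7}

w0, w1, w2, w3, w4, w6, w7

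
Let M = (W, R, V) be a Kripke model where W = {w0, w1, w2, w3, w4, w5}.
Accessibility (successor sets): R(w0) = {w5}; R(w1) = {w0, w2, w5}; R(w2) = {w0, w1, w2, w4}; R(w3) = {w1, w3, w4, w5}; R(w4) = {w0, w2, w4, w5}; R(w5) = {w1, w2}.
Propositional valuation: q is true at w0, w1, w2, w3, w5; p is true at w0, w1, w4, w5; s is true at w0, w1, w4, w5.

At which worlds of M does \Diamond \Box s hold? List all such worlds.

Let φ = \Diamond \Box s. Evaluate φ at each world:
  w0 (successors {w5}): φ is false.
  w1 (successors {w0, w2, w5}): φ is true.
  w2 (successors {w0, w1, w2, w4}): φ is true.
  w3 (successors {w1, w3, w4, w5}): φ is false.
  w4 (successors {w0, w2, w4, w5}): φ is true.
  w5 (successors {w1, w2}): φ is false.
For instance, at w4:
  At w4: \Diamond \Box s requires \Box s at some successor in {w0, w2, w4, w5}.
    \Box s holds at w0, so \Diamond \Box s is true at w4.
      At w0: \Box s requires s at every successor {w5}.
        At w5: s is true.
      So \Box s is true at w0.
Satisfying worlds: {w1, w2, w4}

w1, w2, w4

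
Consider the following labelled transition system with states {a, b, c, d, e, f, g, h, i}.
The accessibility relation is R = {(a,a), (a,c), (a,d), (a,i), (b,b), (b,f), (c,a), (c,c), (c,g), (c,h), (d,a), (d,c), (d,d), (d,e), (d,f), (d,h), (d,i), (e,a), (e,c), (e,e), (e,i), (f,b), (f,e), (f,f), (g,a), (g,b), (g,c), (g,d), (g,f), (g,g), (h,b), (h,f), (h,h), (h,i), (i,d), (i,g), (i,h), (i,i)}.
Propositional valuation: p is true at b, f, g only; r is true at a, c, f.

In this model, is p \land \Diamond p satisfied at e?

Recall that \Diamond ψ holds at a world iff ψ holds at some accessible world.
At e: p is false, \Diamond p is false, so p \land \Diamond p is false.
  At e: \Diamond p requires p at some successor in {a, c, e, i}.
    At a: p is false.
    At c: p is false.
    At e: p is false.
    At i: p is false.
  So \Diamond p is false at e.

No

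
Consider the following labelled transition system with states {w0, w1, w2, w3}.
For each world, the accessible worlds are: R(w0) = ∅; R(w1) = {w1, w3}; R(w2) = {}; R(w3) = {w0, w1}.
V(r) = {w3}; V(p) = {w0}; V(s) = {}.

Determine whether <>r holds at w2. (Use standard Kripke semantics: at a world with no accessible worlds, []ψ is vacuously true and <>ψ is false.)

No

At w2: no accessible worlds, so <>r is false.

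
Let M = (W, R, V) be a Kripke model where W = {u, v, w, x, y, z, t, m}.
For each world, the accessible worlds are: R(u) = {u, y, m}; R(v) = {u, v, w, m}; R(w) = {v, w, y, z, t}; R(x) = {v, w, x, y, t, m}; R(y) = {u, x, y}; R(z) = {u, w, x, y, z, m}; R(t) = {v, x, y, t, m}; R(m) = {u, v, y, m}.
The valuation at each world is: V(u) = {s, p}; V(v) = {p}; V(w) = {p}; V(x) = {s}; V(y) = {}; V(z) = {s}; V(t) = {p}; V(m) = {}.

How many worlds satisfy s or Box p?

3

Let φ = s or Box p. Evaluate φ at each world:
  u (successors {u, y, m}): φ is true.
  v (successors {u, v, w, m}): φ is false.
  w (successors {v, w, y, z, t}): φ is false.
  x (successors {v, w, x, y, t, m}): φ is true.
  y (successors {u, x, y}): φ is false.
  z (successors {u, w, x, y, z, m}): φ is true.
  t (successors {v, x, y, t, m}): φ is false.
  m (successors {u, v, y, m}): φ is false.
For instance, at v:
  At v: s is false, Box p is false, so s or Box p is false.
    At v: Box p requires p at every successor {u, v, w, m}.
      p fails at m, so Box p is false at v.
Satisfying worlds: {u, x, z}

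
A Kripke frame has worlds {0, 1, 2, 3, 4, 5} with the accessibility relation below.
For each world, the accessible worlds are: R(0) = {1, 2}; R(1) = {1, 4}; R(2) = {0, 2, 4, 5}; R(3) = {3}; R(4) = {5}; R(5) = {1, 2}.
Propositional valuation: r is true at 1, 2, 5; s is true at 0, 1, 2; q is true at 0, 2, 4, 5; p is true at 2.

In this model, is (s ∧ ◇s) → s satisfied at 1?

Yes

At 1: s ∧ ◇s is true, s is true, so (s ∧ ◇s) → s is true.
  At 1: s is true, ◇s is true, so s ∧ ◇s is true.
    At 1: ◇s requires s at some successor in {1, 4}.
      s holds at 1, so ◇s is true at 1.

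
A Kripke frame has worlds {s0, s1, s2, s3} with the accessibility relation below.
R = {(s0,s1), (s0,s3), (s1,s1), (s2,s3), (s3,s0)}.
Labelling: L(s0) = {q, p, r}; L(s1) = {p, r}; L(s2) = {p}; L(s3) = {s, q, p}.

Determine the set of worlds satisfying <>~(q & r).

s0, s1, s2

Recall that <>ψ holds at a world iff ψ holds at some accessible world.
Let φ = <>~(q & r). Evaluate φ at each world:
  s0 (successors {s1, s3}): φ is true.
  s1 (successors {s1}): φ is true.
  s2 (successors {s3}): φ is true.
  s3 (successors {s0}): φ is false.
For instance, at s0:
  At s0: <>~(q & r) requires ~(q & r) at some successor in {s1, s3}.
    ~(q & r) holds at s1, so <>~(q & r) is true at s0.
Satisfying worlds: {s0, s1, s2}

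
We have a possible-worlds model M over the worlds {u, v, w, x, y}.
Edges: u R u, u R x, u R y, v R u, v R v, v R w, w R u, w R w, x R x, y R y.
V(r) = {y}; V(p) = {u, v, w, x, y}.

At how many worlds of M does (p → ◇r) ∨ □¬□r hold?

5

Let φ = (p → ◇r) ∨ □¬□r. Evaluate φ at each world:
  u (successors {u, x, y}): φ is true.
  v (successors {u, v, w}): φ is true.
  w (successors {u, w}): φ is true.
  x (successors {x}): φ is true.
  y (successors {y}): φ is true.
For instance, at w:
  At w: p → ◇r is false, □¬□r is true, so (p → ◇r) ∨ □¬□r is true.
    At w: p is true, ◇r is false, so p → ◇r is false.
      At w: ◇r requires r at some successor in {u, w}.
        At u: r is false.
        At w: r is false.
      So ◇r is false at w.
    At w: □¬□r requires ¬□r at every successor {u, w}.
      At u: ¬□r is true.
      At w: ¬□r is true.
    So □¬□r is true at w.
Satisfying worlds: {u, v, w, x, y}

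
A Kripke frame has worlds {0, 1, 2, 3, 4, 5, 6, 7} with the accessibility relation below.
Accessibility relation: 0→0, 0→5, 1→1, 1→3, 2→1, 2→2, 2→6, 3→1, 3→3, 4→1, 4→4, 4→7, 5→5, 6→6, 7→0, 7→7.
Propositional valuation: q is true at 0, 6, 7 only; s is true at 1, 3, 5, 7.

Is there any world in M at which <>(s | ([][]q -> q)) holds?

Let φ = <>(s | ([][]q -> q)). Evaluate φ at each world:
  0 (successors {0, 5}): φ is true.
  1 (successors {1, 3}): φ is true.
  2 (successors {1, 2, 6}): φ is true.
  3 (successors {1, 3}): φ is true.
  4 (successors {1, 4, 7}): φ is true.
  5 (successors {5}): φ is true.
  6 (successors {6}): φ is true.
  7 (successors {0, 7}): φ is true.
Detail at 0 (witness):
  At 0: <>(s | ([][]q -> q)) requires s | ([][]q -> q) at some successor in {0, 5}.
    s | ([][]q -> q) holds at 0, so <>(s | ([][]q -> q)) is true at 0.
      At 0: s is false, [][]q -> q is true, so s | ([][]q -> q) is true.

Yes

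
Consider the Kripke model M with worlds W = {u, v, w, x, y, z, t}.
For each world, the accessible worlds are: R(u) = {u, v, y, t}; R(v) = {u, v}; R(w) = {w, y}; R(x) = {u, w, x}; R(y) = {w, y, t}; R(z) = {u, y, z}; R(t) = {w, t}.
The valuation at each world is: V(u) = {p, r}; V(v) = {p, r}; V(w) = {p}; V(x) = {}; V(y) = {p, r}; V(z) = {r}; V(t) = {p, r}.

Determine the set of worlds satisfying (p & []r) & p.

Recall that []ψ holds at a world iff ψ holds at every accessible world, and <>ψ holds iff ψ holds at some accessible world.
Let φ = (p & []r) & p. Evaluate φ at each world:
  u (successors {u, v, y, t}): φ is true.
  v (successors {u, v}): φ is true.
  w (successors {w, y}): φ is false.
  x (successors {u, w, x}): φ is false.
  y (successors {w, y, t}): φ is false.
  z (successors {u, y, z}): φ is false.
  t (successors {w, t}): φ is false.
For instance, at u:
  At u: p & []r is true, p is true, so (p & []r) & p is true.
    At u: p is true, []r is true, so p & []r is true.
      At u: []r requires r at every successor {u, v, y, t}.
        At u: r is true.
        At v: r is true.
        At y: r is true.
        At t: r is true.
      So []r is true at u.
Satisfying worlds: {u, v}

u, v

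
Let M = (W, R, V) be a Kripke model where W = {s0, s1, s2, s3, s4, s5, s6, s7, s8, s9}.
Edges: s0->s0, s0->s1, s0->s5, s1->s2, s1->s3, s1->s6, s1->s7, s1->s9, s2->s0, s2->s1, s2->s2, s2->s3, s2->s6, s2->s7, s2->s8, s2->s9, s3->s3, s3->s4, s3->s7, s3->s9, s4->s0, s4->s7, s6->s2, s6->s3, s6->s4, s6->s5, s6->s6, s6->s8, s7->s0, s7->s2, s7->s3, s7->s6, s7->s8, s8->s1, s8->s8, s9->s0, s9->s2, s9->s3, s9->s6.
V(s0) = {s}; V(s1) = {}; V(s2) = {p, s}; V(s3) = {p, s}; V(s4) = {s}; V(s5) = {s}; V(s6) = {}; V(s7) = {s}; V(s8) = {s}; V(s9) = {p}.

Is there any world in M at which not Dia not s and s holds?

Recall that Dia ψ holds at a world iff ψ holds at some accessible world.
Let φ = not Dia not s and s. Evaluate φ at each world:
  s0 (successors {s0, s1, s5}): φ is false.
  s1 (successors {s2, s3, s6, s7, s9}): φ is false.
  s2 (successors {s0, s1, s2, s3, s6, s7, s8, s9}): φ is false.
  s3 (successors {s3, s4, s7, s9}): φ is false.
  s4 (successors {s0, s7}): φ is true.
  s5 (successors ∅): φ is true.
  s6 (successors {s2, s3, s4, s5, s6, s8}): φ is false.
  s7 (successors {s0, s2, s3, s6, s8}): φ is false.
  s8 (successors {s1, s8}): φ is false.
  s9 (successors {s0, s2, s3, s6}): φ is false.
Detail at s4 (witness):
  At s4: not Dia not s is true, s is true, so not Dia not s and s is true.
    At s4: Dia not s is false, so not Dia not s is true.
      At s4: Dia not s requires not s at some successor in {s0, s7}.
        At s0: not s is false.
        At s7: not s is false.
      So Dia not s is false at s4.

Yes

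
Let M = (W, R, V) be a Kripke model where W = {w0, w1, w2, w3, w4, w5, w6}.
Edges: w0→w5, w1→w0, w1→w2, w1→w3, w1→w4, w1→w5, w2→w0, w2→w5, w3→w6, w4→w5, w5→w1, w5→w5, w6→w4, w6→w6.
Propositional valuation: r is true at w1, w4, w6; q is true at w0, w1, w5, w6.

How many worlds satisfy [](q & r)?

1

Let φ = [](q & r). Evaluate φ at each world:
  w0 (successors {w5}): φ is false.
  w1 (successors {w0, w2, w3, w4, w5}): φ is false.
  w2 (successors {w0, w5}): φ is false.
  w3 (successors {w6}): φ is true.
  w4 (successors {w5}): φ is false.
  w5 (successors {w1, w5}): φ is false.
  w6 (successors {w4, w6}): φ is false.
For instance, at w1:
  At w1: [](q & r) requires q & r at every successor {w0, w2, w3, w4, w5}.
    q & r fails at w0, so [](q & r) is false at w1.
Satisfying worlds: {w3}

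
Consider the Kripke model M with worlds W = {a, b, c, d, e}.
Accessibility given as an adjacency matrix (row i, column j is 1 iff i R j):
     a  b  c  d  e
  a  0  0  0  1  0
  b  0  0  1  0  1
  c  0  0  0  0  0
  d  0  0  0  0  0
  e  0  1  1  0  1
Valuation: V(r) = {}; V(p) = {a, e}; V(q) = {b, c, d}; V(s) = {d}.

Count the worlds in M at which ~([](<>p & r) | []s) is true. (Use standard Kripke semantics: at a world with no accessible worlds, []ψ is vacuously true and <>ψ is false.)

2

Recall that []ψ holds at a world iff ψ holds at every accessible world, and <>ψ holds iff ψ holds at some accessible world.
Let φ = ~([](<>p & r) | []s). Evaluate φ at each world:
  a (successors {d}): φ is false.
  b (successors {c, e}): φ is true.
  c (successors ∅): φ is false.
  d (successors ∅): φ is false.
  e (successors {b, c, e}): φ is true.
For instance, at a:
  At a: [](<>p & r) | []s is true, so ~([](<>p & r) | []s) is false.
    At a: [](<>p & r) is false, []s is true, so [](<>p & r) | []s is true.
      At a: [](<>p & r) requires <>p & r at every successor {d}.
        <>p & r fails at d, so [](<>p & r) is false at a.
      At a: []s requires s at every successor {d}.
        At d: s is true.
      So []s is true at a.
Satisfying worlds: {b, e}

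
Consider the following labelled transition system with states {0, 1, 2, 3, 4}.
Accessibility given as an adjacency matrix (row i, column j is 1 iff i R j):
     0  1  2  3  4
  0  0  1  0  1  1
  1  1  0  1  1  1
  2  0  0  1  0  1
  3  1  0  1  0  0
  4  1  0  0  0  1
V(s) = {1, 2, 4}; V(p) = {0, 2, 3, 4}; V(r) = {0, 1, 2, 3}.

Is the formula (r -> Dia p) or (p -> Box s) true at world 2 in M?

At 2: r -> Dia p is true, p -> Box s is true, so (r -> Dia p) or (p -> Box s) is true.
  At 2: r is true, Dia p is true, so r -> Dia p is true.
    At 2: Dia p requires p at some successor in {2, 4}.
      p holds at 2, so Dia p is true at 2.
  At 2: p is true, Box s is true, so p -> Box s is true.
    At 2: Box s requires s at every successor {2, 4}.
      At 2: s is true.
      At 4: s is true.
    So Box s is true at 2.

Yes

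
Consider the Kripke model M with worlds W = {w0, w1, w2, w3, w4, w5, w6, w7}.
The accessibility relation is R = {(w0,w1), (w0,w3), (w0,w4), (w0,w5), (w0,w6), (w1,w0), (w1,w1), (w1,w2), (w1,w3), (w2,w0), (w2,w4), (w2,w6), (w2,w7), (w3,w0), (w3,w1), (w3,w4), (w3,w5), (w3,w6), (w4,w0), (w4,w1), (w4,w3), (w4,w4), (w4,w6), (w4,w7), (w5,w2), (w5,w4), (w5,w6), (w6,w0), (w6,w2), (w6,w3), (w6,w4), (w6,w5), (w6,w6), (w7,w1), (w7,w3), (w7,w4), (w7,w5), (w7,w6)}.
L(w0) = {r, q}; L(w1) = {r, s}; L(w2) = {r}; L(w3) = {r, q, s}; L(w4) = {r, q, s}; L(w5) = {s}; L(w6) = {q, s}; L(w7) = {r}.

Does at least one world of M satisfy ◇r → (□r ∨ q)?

Yes

Let φ = ◇r → (□r ∨ q). Evaluate φ at each world:
  w0 (successors {w1, w3, w4, w5, w6}): φ is true.
  w1 (successors {w0, w1, w2, w3}): φ is true.
  w2 (successors {w0, w4, w6, w7}): φ is false.
  w3 (successors {w0, w1, w4, w5, w6}): φ is true.
  w4 (successors {w0, w1, w3, w4, w6, w7}): φ is true.
  w5 (successors {w2, w4, w6}): φ is false.
  w6 (successors {w0, w2, w3, w4, w5, w6}): φ is true.
  w7 (successors {w1, w3, w4, w5, w6}): φ is false.
Detail at w0 (witness):
  At w0: ◇r is true, □r ∨ q is true, so ◇r → (□r ∨ q) is true.
    At w0: ◇r requires r at some successor in {w1, w3, w4, w5, w6}.
      r holds at w1, so ◇r is true at w0.
    At w0: □r is false, q is true, so □r ∨ q is true.
      At w0: □r requires r at every successor {w1, w3, w4, w5, w6}.
        r fails at w5, so □r is false at w0.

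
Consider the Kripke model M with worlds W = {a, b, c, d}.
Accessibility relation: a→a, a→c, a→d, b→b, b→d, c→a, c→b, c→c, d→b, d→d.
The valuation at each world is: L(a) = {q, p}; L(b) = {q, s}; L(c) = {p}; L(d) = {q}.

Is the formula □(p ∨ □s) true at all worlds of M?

No

Let φ = □(p ∨ □s). Evaluate φ at each world:
  a (successors {a, c, d}): φ is false.
  b (successors {b, d}): φ is false.
  c (successors {a, b, c}): φ is false.
  d (successors {b, d}): φ is false.
Detail at a (counterexample):
  At a: □(p ∨ □s) requires p ∨ □s at every successor {a, c, d}.
    p ∨ □s fails at d, so □(p ∨ □s) is false at a.
      At d: p is false, □s is false, so p ∨ □s is false.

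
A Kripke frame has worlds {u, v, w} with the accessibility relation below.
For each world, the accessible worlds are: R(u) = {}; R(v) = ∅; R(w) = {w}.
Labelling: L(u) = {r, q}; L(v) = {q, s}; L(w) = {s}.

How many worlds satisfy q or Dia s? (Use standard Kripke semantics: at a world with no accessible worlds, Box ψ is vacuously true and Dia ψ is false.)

3

Let φ = q or Dia s. Evaluate φ at each world:
  u (successors ∅): φ is true.
  v (successors ∅): φ is true.
  w (successors {w}): φ is true.
For instance, at w:
  At w: q is false, Dia s is true, so q or Dia s is true.
    At w: Dia s requires s at some successor in {w}.
      s holds at w, so Dia s is true at w.
Satisfying worlds: {u, v, w}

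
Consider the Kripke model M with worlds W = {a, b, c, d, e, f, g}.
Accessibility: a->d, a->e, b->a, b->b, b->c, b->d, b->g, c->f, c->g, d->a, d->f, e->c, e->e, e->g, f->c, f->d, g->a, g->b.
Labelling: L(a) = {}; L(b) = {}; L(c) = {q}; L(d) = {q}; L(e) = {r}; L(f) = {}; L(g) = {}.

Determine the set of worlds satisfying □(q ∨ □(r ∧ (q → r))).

Recall that □ψ holds at a world iff ψ holds at every accessible world, and ◇ψ holds iff ψ holds at some accessible world.
Let φ = □(q ∨ □(r ∧ (q → r))). Evaluate φ at each world:
  a (successors {d, e}): φ is false.
  b (successors {a, b, c, d, g}): φ is false.
  c (successors {f, g}): φ is false.
  d (successors {a, f}): φ is false.
  e (successors {c, e, g}): φ is false.
  f (successors {c, d}): φ is true.
  g (successors {a, b}): φ is false.
For instance, at c:
  At c: □(q ∨ □(r ∧ (q → r))) requires q ∨ □(r ∧ (q → r)) at every successor {f, g}.
    q ∨ □(r ∧ (q → r)) fails at f, so □(q ∨ □(r ∧ (q → r))) is false at c.
      At f: q is false, □(r ∧ (q → r)) is false, so q ∨ □(r ∧ (q → r)) is false.
Satisfying worlds: {f}

f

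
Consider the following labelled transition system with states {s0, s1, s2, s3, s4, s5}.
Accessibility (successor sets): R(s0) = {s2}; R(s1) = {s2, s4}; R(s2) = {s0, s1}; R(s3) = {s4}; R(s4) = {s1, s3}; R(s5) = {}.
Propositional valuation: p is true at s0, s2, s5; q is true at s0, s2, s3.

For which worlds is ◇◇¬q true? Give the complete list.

s0, s1, s2, s3, s4

Let φ = ◇◇¬q. Evaluate φ at each world:
  s0 (successors {s2}): φ is true.
  s1 (successors {s2, s4}): φ is true.
  s2 (successors {s0, s1}): φ is true.
  s3 (successors {s4}): φ is true.
  s4 (successors {s1, s3}): φ is true.
  s5 (successors ∅): φ is false.
For instance, at s0:
  At s0: ◇◇¬q requires ◇¬q at some successor in {s2}.
    ◇¬q holds at s2, so ◇◇¬q is true at s0.
      At s2: ◇¬q requires ¬q at some successor in {s0, s1}.
        ¬q holds at s1, so ◇¬q is true at s2.
Satisfying worlds: {s0, s1, s2, s3, s4}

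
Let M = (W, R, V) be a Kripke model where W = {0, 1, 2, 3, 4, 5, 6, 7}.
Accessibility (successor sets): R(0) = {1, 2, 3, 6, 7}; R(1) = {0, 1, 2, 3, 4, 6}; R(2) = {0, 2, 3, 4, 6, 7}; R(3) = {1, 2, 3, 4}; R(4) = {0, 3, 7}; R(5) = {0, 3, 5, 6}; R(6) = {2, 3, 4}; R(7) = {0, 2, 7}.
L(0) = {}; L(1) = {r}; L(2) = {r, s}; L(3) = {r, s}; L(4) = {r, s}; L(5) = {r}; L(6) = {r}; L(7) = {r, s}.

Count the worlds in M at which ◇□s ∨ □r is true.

Recall that □ψ holds at a world iff ψ holds at every accessible world, and ◇ψ holds iff ψ holds at some accessible world.
Let φ = ◇□s ∨ □r. Evaluate φ at each world:
  0 (successors {1, 2, 3, 6, 7}): φ is true.
  1 (successors {0, 1, 2, 3, 4, 6}): φ is true.
  2 (successors {0, 2, 3, 4, 6, 7}): φ is true.
  3 (successors {1, 2, 3, 4}): φ is true.
  4 (successors {0, 3, 7}): φ is false.
  5 (successors {0, 3, 5, 6}): φ is true.
  6 (successors {2, 3, 4}): φ is true.
  7 (successors {0, 2, 7}): φ is false.
For instance, at 2:
  At 2: ◇□s is true, □r is false, so ◇□s ∨ □r is true.
    At 2: ◇□s requires □s at some successor in {0, 2, 3, 4, 6, 7}.
      □s holds at 6, so ◇□s is true at 2.
    At 2: □r requires r at every successor {0, 2, 3, 4, 6, 7}.
      r fails at 0, so □r is false at 2.
Satisfying worlds: {0, 1, 2, 3, 5, 6}

6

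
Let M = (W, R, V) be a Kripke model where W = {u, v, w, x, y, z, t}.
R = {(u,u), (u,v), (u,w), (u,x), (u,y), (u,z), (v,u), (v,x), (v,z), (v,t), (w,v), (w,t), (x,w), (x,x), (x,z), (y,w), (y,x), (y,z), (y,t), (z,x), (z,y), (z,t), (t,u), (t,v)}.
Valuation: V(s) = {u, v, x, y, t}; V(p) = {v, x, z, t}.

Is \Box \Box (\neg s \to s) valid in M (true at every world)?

Recall that \Box ψ holds at a world iff ψ holds at every accessible world, and \Diamond ψ holds iff ψ holds at some accessible world.
Let φ = \Box \Box (\neg s \to s). Evaluate φ at each world:
  u (successors {u, v, w, x, y, z}): φ is false.
  v (successors {u, x, z, t}): φ is false.
  w (successors {v, t}): φ is false.
  x (successors {w, x, z}): φ is false.
  y (successors {w, x, z, t}): φ is false.
  z (successors {x, y, t}): φ is false.
  t (successors {u, v}): φ is false.
Detail at u (counterexample):
  At u: \Box \Box (\neg s \to s) requires \Box (\neg s \to s) at every successor {u, v, w, x, y, z}.
    \Box (\neg s \to s) fails at u, so \Box \Box (\neg s \to s) is false at u.
      At u: \Box (\neg s \to s) requires \neg s \to s at every successor {u, v, w, x, y, z}.
        \neg s \to s fails at w, so \Box (\neg s \to s) is false at u.

No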